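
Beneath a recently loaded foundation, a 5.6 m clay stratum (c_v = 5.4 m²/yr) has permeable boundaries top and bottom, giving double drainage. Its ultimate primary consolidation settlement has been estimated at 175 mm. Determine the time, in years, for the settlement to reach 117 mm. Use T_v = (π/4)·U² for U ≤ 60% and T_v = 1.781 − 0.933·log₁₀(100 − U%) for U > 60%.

t ≈ 0.526 years

Drainage path length: H_d = H/2 = 2.8 m (double drainage).
U = S(t)/S_ult = 117/175 = 0.6686.
U > 60%: T_v = 1.781 − 0.933·log₁₀(100 − 66.857) = 0.36248.
t = T_v·H_d²/c_v = 0.36248×2.8²/5.4 = 0.5263 years.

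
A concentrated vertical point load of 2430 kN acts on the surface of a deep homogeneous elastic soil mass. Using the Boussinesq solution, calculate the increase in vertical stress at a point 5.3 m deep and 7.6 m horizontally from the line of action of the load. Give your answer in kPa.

Boussinesq vertical stress below a point load on an elastic half-space:
Δσ_z = 3P/(2πz²) · [1 + (r/z)²]^(−5/2)
r/z = 7.6/5.3 = 1.434; [1+(r/z)²]^(−5/2) = 0.061239.
Δσ_z = 3×2430/(2π×5.3²) × 0.061239 = 41.304 × 0.061239 = 2.529 kPa

Δσ_z ≈ 2.53 kPa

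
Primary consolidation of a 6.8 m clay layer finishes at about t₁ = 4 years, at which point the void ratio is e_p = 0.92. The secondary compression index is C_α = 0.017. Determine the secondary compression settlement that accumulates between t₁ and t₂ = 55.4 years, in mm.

Secondary compression: S_s = C_α·H/(1+e_p)·log₁₀(t₂/t₁)
S_s = 0.017×6.8/(1+0.92)×log₁₀(55.4/4)
    = 0.06021 × 1.141 = 0.06872 m

S_s ≈ 68.7 mm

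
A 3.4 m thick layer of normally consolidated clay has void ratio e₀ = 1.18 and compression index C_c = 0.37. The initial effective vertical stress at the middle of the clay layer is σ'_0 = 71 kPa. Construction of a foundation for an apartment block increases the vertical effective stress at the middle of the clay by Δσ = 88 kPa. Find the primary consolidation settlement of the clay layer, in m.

S_c ≈ 0.202 m

Final effective stress: σ'_f = σ'_0 + Δσ = 71 + 88 = 159 kPa.
Normally consolidated clay, so the full stress increment lies on the virgin compression line:
S_c = C_c·H/(1+e₀)·log₁₀(σ'_f/σ'_0) = 0.37×3.4/(1+1.18)×log₁₀(159/71)
    = 0.57706 × 0.35014 = 0.2021 m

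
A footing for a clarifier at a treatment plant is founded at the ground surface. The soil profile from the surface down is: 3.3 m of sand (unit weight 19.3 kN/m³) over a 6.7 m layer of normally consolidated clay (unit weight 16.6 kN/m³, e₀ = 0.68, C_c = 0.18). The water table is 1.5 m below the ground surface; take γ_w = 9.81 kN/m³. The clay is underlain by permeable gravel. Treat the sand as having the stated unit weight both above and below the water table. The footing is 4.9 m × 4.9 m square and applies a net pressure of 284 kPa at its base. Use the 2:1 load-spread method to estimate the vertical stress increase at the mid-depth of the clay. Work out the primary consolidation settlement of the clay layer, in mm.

Mid-depth of clay below the ground surface: z = 3.3 + 6.7/2 = 6.65 m.
Total vertical stress at mid-clay: σ_v = 19.3×3.3 + 16.6×3.35 = 119.3 kPa.
Pore pressure: u = 9.81×(6.65 − 1.5) = 50.522 kPa.
Initial effective stress: σ'_0 = σ_v − u = 119.3 − 50.522 = 68.778 kPa.
Stress increase at mid-clay by the 2:1 spreading method:
Δσ = qBL/((B+z)(L+z)) = 284×4.9×4.9/((4.9+6.65)(4.9+6.65)) = 51.115 kPa
Final effective stress: σ'_f = σ'_0 + Δσ = 68.778 + 51.115 = 119.89 kPa.
Normally consolidated clay, so the full stress increment lies on the virgin compression line:
S_c = C_c·H/(1+e₀)·log₁₀(σ'_f/σ'_0) = 0.18×6.7/(1+0.68)×log₁₀(119.89/68.778)
    = 0.71786 × 0.24133 = 0.1732 m

S_c ≈ 173 mm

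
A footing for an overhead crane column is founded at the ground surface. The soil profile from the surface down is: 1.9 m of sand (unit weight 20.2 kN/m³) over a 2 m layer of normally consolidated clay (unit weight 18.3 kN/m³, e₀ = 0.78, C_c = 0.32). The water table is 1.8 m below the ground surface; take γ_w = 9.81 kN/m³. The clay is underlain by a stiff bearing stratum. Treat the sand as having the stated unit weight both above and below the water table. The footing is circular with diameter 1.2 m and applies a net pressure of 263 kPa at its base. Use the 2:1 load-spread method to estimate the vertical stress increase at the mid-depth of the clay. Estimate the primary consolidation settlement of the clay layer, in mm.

Mid-depth of clay below the ground surface: z = 1.9 + 2/2 = 2.9 m.
Total vertical stress at mid-clay: σ_v = 20.2×1.9 + 18.3×1 = 56.68 kPa.
Pore pressure: u = 9.81×(2.9 − 1.8) = 10.791 kPa.
Initial effective stress: σ'_0 = σ_v − u = 56.68 − 10.791 = 45.889 kPa.
Stress increase at mid-clay by the 2:1 spreading method:
Δσ ≈ qD²/(D+z)² = 263×1.2²/(1.2+2.9)² = 22.529 kPa
Final effective stress: σ'_f = σ'_0 + Δσ = 45.889 + 22.529 = 68.418 kPa.
Normally consolidated clay, so the full stress increment lies on the virgin compression line:
S_c = C_c·H/(1+e₀)·log₁₀(σ'_f/σ'_0) = 0.32×2/(1+0.78)×log₁₀(68.418/45.889)
    = 0.35955 × 0.17346 = 0.06237 m

S_c ≈ 62.4 mm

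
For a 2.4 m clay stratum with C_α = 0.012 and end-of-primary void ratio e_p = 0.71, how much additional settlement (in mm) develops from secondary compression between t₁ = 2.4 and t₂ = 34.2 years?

Secondary compression: S_s = C_α·H/(1+e_p)·log₁₀(t₂/t₁)
S_s = 0.012×2.4/(1+0.71)×log₁₀(34.2/2.4)
    = 0.01684 × 1.154 = 0.01943 m

S_s ≈ 19.4 mm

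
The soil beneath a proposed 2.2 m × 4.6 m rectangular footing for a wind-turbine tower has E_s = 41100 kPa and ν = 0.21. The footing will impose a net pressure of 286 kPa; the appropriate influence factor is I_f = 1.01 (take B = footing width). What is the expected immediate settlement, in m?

S_e ≈ 0.0148 m

Immediate (elastic) settlement: S_e = q·B·(1−ν²)/E_s · I_f.
S_e = 286 × 2.2 × (1 − 0.21²) / 41100 × 1.01
    = 286 × 2.2 × 0.9559 / 41100 × 1.01
    = 0.01478 m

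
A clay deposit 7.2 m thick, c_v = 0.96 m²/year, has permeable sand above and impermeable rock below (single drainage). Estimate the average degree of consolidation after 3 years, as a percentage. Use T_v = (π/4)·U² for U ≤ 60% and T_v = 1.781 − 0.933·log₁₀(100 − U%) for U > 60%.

Drainage path length: H_d = H = 7.2 m (single drainage).
T_v = c_v·t/H_d² = 0.96×3/7.2² = 0.055556.
T_v = 0.055556 corresponds to the U ≤ 60% branch:
U = √(4T_v/π) = 0.266

U ≈ 26.6 %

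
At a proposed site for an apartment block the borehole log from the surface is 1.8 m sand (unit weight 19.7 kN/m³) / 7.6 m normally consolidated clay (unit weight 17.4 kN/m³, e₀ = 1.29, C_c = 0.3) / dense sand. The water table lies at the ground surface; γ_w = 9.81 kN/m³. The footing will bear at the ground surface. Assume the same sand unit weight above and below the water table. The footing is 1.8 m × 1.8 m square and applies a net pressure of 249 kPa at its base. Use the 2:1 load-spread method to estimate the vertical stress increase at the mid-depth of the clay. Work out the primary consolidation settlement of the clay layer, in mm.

S_c ≈ 119 mm

Mid-depth of clay below the ground surface: z = 1.8 + 7.6/2 = 5.6 m.
Total vertical stress at mid-clay: σ_v = 19.7×1.8 + 17.4×3.8 = 101.58 kPa.
Pore pressure: u = 9.81×(5.6 − 0) = 54.936 kPa.
Initial effective stress: σ'_0 = σ_v − u = 101.58 − 54.936 = 46.644 kPa.
Stress increase at mid-clay by the 2:1 spreading method:
Δσ = qBL/((B+z)(L+z)) = 249×1.8×1.8/((1.8+5.6)(1.8+5.6)) = 14.733 kPa
Final effective stress: σ'_f = σ'_0 + Δσ = 46.644 + 14.733 = 61.377 kPa.
Normally consolidated clay, so the full stress increment lies on the virgin compression line:
S_c = C_c·H/(1+e₀)·log₁₀(σ'_f/σ'_0) = 0.3×7.6/(1+1.29)×log₁₀(61.377/46.644)
    = 0.99563 × 0.11921 = 0.1187 m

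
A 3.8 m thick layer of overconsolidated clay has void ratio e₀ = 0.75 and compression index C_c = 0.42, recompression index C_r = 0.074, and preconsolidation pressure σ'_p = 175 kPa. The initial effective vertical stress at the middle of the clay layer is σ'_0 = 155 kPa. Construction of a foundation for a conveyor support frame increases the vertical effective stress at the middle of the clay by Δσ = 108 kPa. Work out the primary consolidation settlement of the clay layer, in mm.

Final effective stress: σ'_f = 155 + 108 = 263 kPa.
σ'_f = 263 > σ'_p = 175 kPa, so the stress path crosses the preconsolidation pressure — recompression up to σ'_p, then virgin compression beyond:
S_c = H/(1+e₀)·[C_r·log₁₀(σ'_p/σ'_0) + C_c·log₁₀(σ'_f/σ'_p)]
    = 3.8/1.75 × [0.074×log₁₀(175/155) + 0.42×log₁₀(263/175)]
    = 2.1714 × [0.0039003 + 0.074305] = 0.1698 m

S_c ≈ 170 mm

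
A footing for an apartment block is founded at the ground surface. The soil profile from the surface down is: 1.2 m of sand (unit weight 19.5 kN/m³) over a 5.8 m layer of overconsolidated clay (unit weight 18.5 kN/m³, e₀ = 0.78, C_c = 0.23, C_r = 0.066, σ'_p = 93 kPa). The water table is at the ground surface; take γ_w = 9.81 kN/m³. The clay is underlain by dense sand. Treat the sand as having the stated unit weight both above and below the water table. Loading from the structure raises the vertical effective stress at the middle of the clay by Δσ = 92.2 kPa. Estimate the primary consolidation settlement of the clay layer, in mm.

S_c ≈ 193 mm

Mid-depth of clay below the ground surface: z = 1.2 + 5.8/2 = 4.1 m.
Total vertical stress at mid-clay: σ_v = 19.5×1.2 + 18.5×2.9 = 77.05 kPa.
Pore pressure: u = 9.81×(4.1 − 0) = 40.221 kPa.
Initial effective stress: σ'_0 = σ_v − u = 77.05 − 40.221 = 36.829 kPa.
Final effective stress: σ'_f = 36.829 + 92.2 = 129.03 kPa.
σ'_f = 129.03 > σ'_p = 93 kPa, so the stress path crosses the preconsolidation pressure — recompression up to σ'_p, then virgin compression beyond:
S_c = H/(1+e₀)·[C_r·log₁₀(σ'_p/σ'_0) + C_c·log₁₀(σ'_f/σ'_p)]
    = 5.8/1.78 × [0.066×log₁₀(93/36.829) + 0.23×log₁₀(129.03/93)]
    = 3.2584 × [0.026551 + 0.032708] = 0.1931 m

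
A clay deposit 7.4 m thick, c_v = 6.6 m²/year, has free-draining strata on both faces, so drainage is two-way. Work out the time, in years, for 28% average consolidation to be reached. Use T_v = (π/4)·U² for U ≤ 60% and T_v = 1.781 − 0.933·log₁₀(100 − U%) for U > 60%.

Drainage path length: H_d = H/2 = 3.7 m (double drainage).
U ≤ 60%: T_v = (π/4)·U² = (π/4)×0.28² = 0.061575.
t = T_v·H_d²/c_v = 0.061575×3.7²/6.6 = 0.1277 years.

t ≈ 0.128 years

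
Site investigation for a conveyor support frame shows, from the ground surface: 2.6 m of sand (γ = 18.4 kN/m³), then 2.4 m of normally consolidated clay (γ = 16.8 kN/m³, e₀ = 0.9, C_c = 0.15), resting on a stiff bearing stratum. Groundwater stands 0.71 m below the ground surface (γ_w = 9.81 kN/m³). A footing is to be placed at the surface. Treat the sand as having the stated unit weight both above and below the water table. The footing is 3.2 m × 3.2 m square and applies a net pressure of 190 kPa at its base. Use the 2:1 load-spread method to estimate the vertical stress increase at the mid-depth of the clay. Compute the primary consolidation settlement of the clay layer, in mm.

S_c ≈ 59.2 mm

Mid-depth of clay below the ground surface: z = 2.6 + 2.4/2 = 3.8 m.
Total vertical stress at mid-clay: σ_v = 18.4×2.6 + 16.8×1.2 = 68 kPa.
Pore pressure: u = 9.81×(3.8 − 0.71) = 30.313 kPa.
Initial effective stress: σ'_0 = σ_v − u = 68 − 30.313 = 37.687 kPa.
Stress increase at mid-clay by the 2:1 spreading method:
Δσ = qBL/((B+z)(L+z)) = 190×3.2×3.2/((3.2+3.8)(3.2+3.8)) = 39.706 kPa
Final effective stress: σ'_f = σ'_0 + Δσ = 37.687 + 39.706 = 77.393 kPa.
Normally consolidated clay, so the full stress increment lies on the virgin compression line:
S_c = C_c·H/(1+e₀)·log₁₀(σ'_f/σ'_0) = 0.15×2.4/(1+0.9)×log₁₀(77.393/37.687)
    = 0.18947 × 0.31251 = 0.05921 m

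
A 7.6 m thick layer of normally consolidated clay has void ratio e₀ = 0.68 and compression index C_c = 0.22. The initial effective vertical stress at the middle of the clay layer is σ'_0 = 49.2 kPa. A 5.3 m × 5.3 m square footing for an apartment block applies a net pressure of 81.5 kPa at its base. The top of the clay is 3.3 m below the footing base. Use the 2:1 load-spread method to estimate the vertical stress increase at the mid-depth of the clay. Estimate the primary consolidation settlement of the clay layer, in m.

S_c ≈ 0.114 m

Mid-depth of clay below the footing base: z = 3.3 + 7.6/2 = 7.1 m.
Stress increase at mid-clay by the 2:1 spreading method:
Δσ = qBL/((B+z)(L+z)) = 81.5×5.3×5.3/((5.3+7.1)(5.3+7.1)) = 14.889 kPa
Final effective stress: σ'_f = σ'_0 + Δσ = 49.2 + 14.889 = 64.089 kPa.
Normally consolidated clay, so the full stress increment lies on the virgin compression line:
S_c = C_c·H/(1+e₀)·log₁₀(σ'_f/σ'_0) = 0.22×7.6/(1+0.68)×log₁₀(64.089/49.2)
    = 0.99524 × 0.11482 = 0.1143 m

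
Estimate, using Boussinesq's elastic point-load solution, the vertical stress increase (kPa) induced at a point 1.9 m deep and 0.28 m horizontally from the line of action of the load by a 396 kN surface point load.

Boussinesq vertical stress below a point load on an elastic half-space:
Δσ_z = 3P/(2πz²) · [1 + (r/z)²]^(−5/2)
r/z = 0.28/1.9 = 0.14737; [1+(r/z)²]^(−5/2) = 0.9477.
Δσ_z = 3×396/(2π×1.9²) × 0.9477 = 52.376 × 0.9477 = 49.64 kPa

Δσ_z ≈ 49.6 kPa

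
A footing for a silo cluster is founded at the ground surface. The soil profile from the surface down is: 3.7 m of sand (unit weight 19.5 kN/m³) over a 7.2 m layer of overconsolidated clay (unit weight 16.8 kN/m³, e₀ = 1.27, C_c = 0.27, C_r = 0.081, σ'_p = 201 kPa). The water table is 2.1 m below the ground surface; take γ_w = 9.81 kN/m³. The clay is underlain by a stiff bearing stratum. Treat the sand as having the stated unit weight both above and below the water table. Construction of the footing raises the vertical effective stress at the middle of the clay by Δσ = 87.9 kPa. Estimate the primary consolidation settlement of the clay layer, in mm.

S_c ≈ 81.6 mm

Mid-depth of clay below the ground surface: z = 3.7 + 7.2/2 = 7.3 m.
Total vertical stress at mid-clay: σ_v = 19.5×3.7 + 16.8×3.6 = 132.63 kPa.
Pore pressure: u = 9.81×(7.3 − 2.1) = 51.012 kPa.
Initial effective stress: σ'_0 = σ_v − u = 132.63 − 51.012 = 81.618 kPa.
Final effective stress: σ'_f = 81.618 + 87.9 = 169.52 kPa.
σ'_f = 169.52 ≤ σ'_p = 201 kPa, so the clay remains overconsolidated and only the recompression index applies:
S_c = C_r·H/(1+e₀)·log₁₀(σ'_f/σ'_0) = 0.081×7.2/2.27×log₁₀(169.52/81.618)
    = 0.25692 × 0.31743 = 0.08155 m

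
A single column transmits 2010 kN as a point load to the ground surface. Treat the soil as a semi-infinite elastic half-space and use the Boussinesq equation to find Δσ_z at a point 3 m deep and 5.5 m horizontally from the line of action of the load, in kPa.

Δσ_z ≈ 2.68 kPa

Boussinesq vertical stress below a point load on an elastic half-space:
Δσ_z = 3P/(2πz²) · [1 + (r/z)²]^(−5/2)
r/z = 5.5/3 = 1.8333; [1+(r/z)²]^(−5/2) = 0.025177.
Δσ_z = 3×2010/(2π×3²) × 0.025177 = 106.63 × 0.025177 = 2.685 kPa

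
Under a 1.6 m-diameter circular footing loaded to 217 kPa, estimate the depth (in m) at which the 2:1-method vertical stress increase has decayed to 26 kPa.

z ≈ 3.02 m

2:1 spreading — at depth z the loaded area has grown by z in each plan dimension:
qD²/(D+z)² = Δσ_z ⇒ z = D(√(q/Δσ_z) − 1) = 1.6×(√(217/26) − 1) = 3.022 m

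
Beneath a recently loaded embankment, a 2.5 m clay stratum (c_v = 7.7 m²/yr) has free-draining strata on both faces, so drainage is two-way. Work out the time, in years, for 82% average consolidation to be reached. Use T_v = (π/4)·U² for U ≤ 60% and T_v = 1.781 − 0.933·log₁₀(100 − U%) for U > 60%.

t ≈ 0.124 years

Drainage path length: H_d = H/2 = 1.25 m (double drainage).
U > 60%: T_v = 1.781 − 0.933·log₁₀(100 − 82) = 0.60983.
t = T_v·H_d²/c_v = 0.60983×1.25²/7.7 = 0.1237 years.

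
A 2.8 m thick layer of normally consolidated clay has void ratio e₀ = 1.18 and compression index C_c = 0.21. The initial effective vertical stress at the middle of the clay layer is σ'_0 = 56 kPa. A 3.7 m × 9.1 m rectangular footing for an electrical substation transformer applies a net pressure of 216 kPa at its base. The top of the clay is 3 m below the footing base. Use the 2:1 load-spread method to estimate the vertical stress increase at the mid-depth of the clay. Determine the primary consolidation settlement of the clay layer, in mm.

Mid-depth of clay below the footing base: z = 3 + 2.8/2 = 4.4 m.
Stress increase at mid-clay by the 2:1 spreading method:
Δσ = qBL/((B+z)(L+z)) = 216×3.7×9.1/((3.7+4.4)(9.1+4.4)) = 66.509 kPa
Final effective stress: σ'_f = σ'_0 + Δσ = 56 + 66.509 = 122.51 kPa.
Normally consolidated clay, so the full stress increment lies on the virgin compression line:
S_c = C_c·H/(1+e₀)·log₁₀(σ'_f/σ'_0) = 0.21×2.8/(1+1.18)×log₁₀(122.51/56)
    = 0.26972 × 0.33998 = 0.0917 m

S_c ≈ 91.7 mm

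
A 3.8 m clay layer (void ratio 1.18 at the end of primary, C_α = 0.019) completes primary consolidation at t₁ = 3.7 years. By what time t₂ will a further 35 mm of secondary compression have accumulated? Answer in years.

S_s = C_α·H/(1+e_p)·log₁₀(t₂/t₁) ⇒ log₁₀(t₂/t₁) = S_s·(1+e_p)/(C_α·H).
log₁₀(t₂/t₁) = 0.035 × (1+1.18) / (0.019×3.8) = 1.057
t₂ = t₁ × 10^1.057 = 3.7 × 11.4 = 42.17 years

t₂ ≈ 42.2 years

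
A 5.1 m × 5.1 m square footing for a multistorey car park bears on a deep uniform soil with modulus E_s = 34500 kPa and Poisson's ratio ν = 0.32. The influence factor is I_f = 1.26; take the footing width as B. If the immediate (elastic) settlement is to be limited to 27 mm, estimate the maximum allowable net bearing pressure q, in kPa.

q ≈ 161 kPa

S_e = q·B·(1−ν²)/E_s · I_f  ⇒  q = S_e·E_s / (B·(1−ν²)·I_f).
q = 0.027 × 34500 / (5.1 × 0.8976 × 1.26) = 161.5 kPa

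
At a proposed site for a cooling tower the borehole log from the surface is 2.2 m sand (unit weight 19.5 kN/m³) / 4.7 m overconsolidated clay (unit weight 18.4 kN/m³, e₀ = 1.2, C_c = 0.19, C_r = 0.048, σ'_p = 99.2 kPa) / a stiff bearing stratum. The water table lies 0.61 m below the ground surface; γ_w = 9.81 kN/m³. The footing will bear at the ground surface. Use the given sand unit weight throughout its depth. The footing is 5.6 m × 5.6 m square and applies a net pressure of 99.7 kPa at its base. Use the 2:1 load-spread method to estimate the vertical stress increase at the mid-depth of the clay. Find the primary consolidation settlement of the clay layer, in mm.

Mid-depth of clay below the ground surface: z = 2.2 + 4.7/2 = 4.55 m.
Total vertical stress at mid-clay: σ_v = 19.5×2.2 + 18.4×2.35 = 86.14 kPa.
Pore pressure: u = 9.81×(4.55 − 0.61) = 38.651 kPa.
Initial effective stress: σ'_0 = σ_v − u = 86.14 − 38.651 = 47.489 kPa.
Stress increase at mid-clay by the 2:1 spreading method:
Δσ = qBL/((B+z)(L+z)) = 99.7×5.6×5.6/((5.6+4.55)(5.6+4.55)) = 30.349 kPa
Final effective stress: σ'_f = 47.489 + 30.349 = 77.838 kPa.
σ'_f = 77.838 ≤ σ'_p = 99.2 kPa, so the clay remains overconsolidated and only the recompression index applies:
S_c = C_r·H/(1+e₀)·log₁₀(σ'_f/σ'_0) = 0.048×4.7/2.2×log₁₀(77.838/47.489)
    = 0.10255 × 0.2146 = 0.02201 m

S_c ≈ 22 mm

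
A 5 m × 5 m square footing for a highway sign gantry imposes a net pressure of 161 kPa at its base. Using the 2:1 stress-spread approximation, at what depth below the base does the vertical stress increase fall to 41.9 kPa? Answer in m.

2:1 spreading — at depth z the loaded area has grown by z in each plan dimension:
qB²/(B+z)² = Δσ_z ⇒ z = B(√(q/Δσ_z) − 1) = 5×(√(161/41.9) − 1) = 4.801 m

z ≈ 4.8 m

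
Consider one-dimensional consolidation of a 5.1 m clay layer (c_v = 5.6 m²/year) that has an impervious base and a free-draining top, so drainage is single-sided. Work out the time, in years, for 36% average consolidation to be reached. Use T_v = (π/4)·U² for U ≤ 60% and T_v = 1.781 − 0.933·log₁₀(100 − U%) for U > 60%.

Drainage path length: H_d = H = 5.1 m (single drainage).
U ≤ 60%: T_v = (π/4)·U² = (π/4)×0.36² = 0.10179.
t = T_v·H_d²/c_v = 0.10179×5.1²/5.6 = 0.4728 years.

t ≈ 0.473 years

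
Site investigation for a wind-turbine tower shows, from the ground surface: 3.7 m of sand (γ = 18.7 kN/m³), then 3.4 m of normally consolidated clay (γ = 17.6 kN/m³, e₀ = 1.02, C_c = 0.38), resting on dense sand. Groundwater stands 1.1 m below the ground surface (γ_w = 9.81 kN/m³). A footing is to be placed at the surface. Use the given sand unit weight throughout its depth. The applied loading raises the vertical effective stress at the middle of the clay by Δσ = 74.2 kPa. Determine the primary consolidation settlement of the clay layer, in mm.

Mid-depth of clay below the ground surface: z = 3.7 + 3.4/2 = 5.4 m.
Total vertical stress at mid-clay: σ_v = 18.7×3.7 + 17.6×1.7 = 99.11 kPa.
Pore pressure: u = 9.81×(5.4 − 1.1) = 42.183 kPa.
Initial effective stress: σ'_0 = σ_v − u = 99.11 − 42.183 = 56.927 kPa.
Final effective stress: σ'_f = σ'_0 + Δσ = 56.927 + 74.2 = 131.13 kPa.
Normally consolidated clay, so the full stress increment lies on the virgin compression line:
S_c = C_c·H/(1+e₀)·log₁₀(σ'_f/σ'_0) = 0.38×3.4/(1+1.02)×log₁₀(131.13/56.927)
    = 0.6396 × 0.36238 = 0.2318 m

S_c ≈ 232 mm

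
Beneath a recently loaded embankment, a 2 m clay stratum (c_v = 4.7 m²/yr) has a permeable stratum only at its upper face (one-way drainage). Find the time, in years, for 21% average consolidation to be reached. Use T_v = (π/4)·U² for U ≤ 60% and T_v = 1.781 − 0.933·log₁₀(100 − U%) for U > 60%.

Drainage path length: H_d = H = 2 m (single drainage).
U ≤ 60%: T_v = (π/4)·U² = (π/4)×0.21² = 0.034636.
t = T_v·H_d²/c_v = 0.034636×2²/4.7 = 0.02948 years.

t ≈ 0.0295 years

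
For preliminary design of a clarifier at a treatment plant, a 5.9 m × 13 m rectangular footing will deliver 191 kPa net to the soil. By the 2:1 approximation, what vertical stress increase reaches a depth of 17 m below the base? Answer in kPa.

Δσ_z ≈ 21.3 kPa

By the 2:1 method the load spreads at 1 horizontal : 2 vertical, so at depth z the loaded area has grown by z in each plan dimension:
Δσ = qBL/((B+z)(L+z)) = 191×5.9×13/((5.9+17)(13+17)) = 21.324 kPa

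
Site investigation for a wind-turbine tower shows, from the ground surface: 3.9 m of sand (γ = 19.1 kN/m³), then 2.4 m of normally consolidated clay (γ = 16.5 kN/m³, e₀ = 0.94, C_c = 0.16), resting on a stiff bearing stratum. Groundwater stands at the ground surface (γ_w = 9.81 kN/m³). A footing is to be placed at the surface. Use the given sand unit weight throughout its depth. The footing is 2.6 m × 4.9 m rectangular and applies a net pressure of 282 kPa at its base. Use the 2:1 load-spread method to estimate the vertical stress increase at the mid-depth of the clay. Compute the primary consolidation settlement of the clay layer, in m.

S_c ≈ 0.0619 m

Mid-depth of clay below the ground surface: z = 3.9 + 2.4/2 = 5.1 m.
Total vertical stress at mid-clay: σ_v = 19.1×3.9 + 16.5×1.2 = 94.29 kPa.
Pore pressure: u = 9.81×(5.1 − 0) = 50.031 kPa.
Initial effective stress: σ'_0 = σ_v − u = 94.29 − 50.031 = 44.259 kPa.
Stress increase at mid-clay by the 2:1 spreading method:
Δσ = qBL/((B+z)(L+z)) = 282×2.6×4.9/((2.6+5.1)(4.9+5.1)) = 46.658 kPa
Final effective stress: σ'_f = σ'_0 + Δσ = 44.259 + 46.658 = 90.917 kPa.
Normally consolidated clay, so the full stress increment lies on the virgin compression line:
S_c = C_c·H/(1+e₀)·log₁₀(σ'_f/σ'_0) = 0.16×2.4/(1+0.94)×log₁₀(90.917/44.259)
    = 0.19794 × 0.31264 = 0.06188 m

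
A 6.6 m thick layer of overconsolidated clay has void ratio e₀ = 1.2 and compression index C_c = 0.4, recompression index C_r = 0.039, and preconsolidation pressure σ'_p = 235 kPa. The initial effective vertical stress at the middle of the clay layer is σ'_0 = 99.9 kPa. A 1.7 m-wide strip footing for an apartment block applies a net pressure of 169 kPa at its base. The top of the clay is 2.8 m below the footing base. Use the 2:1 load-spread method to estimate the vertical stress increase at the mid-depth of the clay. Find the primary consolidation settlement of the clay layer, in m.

S_c ≈ 0.0159 m

Mid-depth of clay below the footing base: z = 2.8 + 6.6/2 = 6.1 m.
Stress increase at mid-clay by the 2:1 spreading method:
Δσ = qB/(B+z) = 169×1.7/(1.7+6.1) = 36.833 kPa
Final effective stress: σ'_f = 99.9 + 36.833 = 136.73 kPa.
σ'_f = 136.73 ≤ σ'_p = 235 kPa, so the clay remains overconsolidated and only the recompression index applies:
S_c = C_r·H/(1+e₀)·log₁₀(σ'_f/σ'_0) = 0.039×6.6/2.2×log₁₀(136.73/99.9)
    = 0.117 × 0.1363 = 0.01595 m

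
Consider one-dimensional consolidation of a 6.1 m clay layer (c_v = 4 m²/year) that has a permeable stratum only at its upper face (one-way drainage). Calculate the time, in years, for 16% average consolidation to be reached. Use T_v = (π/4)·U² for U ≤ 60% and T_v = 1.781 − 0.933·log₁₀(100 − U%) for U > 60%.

Drainage path length: H_d = H = 6.1 m (single drainage).
U ≤ 60%: T_v = (π/4)·U² = (π/4)×0.16² = 0.020106.
t = T_v·H_d²/c_v = 0.020106×6.1²/4 = 0.187 years.

t ≈ 0.187 years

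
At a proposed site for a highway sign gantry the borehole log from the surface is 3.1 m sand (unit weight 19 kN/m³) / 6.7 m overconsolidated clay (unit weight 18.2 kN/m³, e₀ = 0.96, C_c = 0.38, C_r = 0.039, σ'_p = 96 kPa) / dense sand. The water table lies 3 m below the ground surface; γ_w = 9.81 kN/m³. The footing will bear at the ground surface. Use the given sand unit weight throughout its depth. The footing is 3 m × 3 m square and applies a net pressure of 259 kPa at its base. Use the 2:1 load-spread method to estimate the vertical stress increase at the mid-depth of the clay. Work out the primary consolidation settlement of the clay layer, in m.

S_c ≈ 0.094 m

Mid-depth of clay below the ground surface: z = 3.1 + 6.7/2 = 6.45 m.
Total vertical stress at mid-clay: σ_v = 19×3.1 + 18.2×3.35 = 119.87 kPa.
Pore pressure: u = 9.81×(6.45 − 3) = 33.845 kPa.
Initial effective stress: σ'_0 = σ_v − u = 119.87 − 33.845 = 86.025 kPa.
Stress increase at mid-clay by the 2:1 spreading method:
Δσ = qBL/((B+z)(L+z)) = 259×3×3/((3+6.45)(3+6.45)) = 26.102 kPa
Final effective stress: σ'_f = 86.025 + 26.102 = 112.13 kPa.
σ'_f = 112.13 > σ'_p = 96 kPa, so the stress path crosses the preconsolidation pressure — recompression up to σ'_p, then virgin compression beyond:
S_c = H/(1+e₀)·[C_r·log₁₀(σ'_p/σ'_0) + C_c·log₁₀(σ'_f/σ'_p)]
    = 6.7/1.96 × [0.039×log₁₀(96/86.025) + 0.38×log₁₀(112.13/96)]
    = 3.4184 × [0.0018582 + 0.025631] = 0.09397 m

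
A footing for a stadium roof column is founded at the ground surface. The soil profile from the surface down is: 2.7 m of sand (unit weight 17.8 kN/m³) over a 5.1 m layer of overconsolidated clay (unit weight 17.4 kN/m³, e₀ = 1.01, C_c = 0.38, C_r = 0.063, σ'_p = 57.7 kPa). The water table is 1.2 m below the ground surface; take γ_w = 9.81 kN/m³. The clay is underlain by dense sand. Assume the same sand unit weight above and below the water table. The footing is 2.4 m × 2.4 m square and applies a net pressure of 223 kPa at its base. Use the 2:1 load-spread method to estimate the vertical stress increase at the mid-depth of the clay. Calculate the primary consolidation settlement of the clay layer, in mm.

Mid-depth of clay below the ground surface: z = 2.7 + 5.1/2 = 5.25 m.
Total vertical stress at mid-clay: σ_v = 17.8×2.7 + 17.4×2.55 = 92.43 kPa.
Pore pressure: u = 9.81×(5.25 − 1.2) = 39.73 kPa.
Initial effective stress: σ'_0 = σ_v − u = 92.43 − 39.73 = 52.7 kPa.
Stress increase at mid-clay by the 2:1 spreading method:
Δσ = qBL/((B+z)(L+z)) = 223×2.4×2.4/((2.4+5.25)(2.4+5.25)) = 21.948 kPa
Final effective stress: σ'_f = 52.7 + 21.948 = 74.648 kPa.
σ'_f = 74.648 > σ'_p = 57.7 kPa, so the stress path crosses the preconsolidation pressure — recompression up to σ'_p, then virgin compression beyond:
S_c = H/(1+e₀)·[C_r·log₁₀(σ'_p/σ'_0) + C_c·log₁₀(σ'_f/σ'_p)]
    = 5.1/2.01 × [0.063×log₁₀(57.7/52.7) + 0.38×log₁₀(74.648/57.7)]
    = 2.5373 × [0.00248 + 0.0425] = 0.1141 m

S_c ≈ 114 mm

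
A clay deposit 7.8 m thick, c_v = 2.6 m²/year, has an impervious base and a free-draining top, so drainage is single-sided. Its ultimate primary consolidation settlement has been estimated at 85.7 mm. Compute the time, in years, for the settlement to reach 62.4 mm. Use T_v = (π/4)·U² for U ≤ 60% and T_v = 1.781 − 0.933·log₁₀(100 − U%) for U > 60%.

t ≈ 10.4 years

Drainage path length: H_d = H = 7.8 m (single drainage).
U = S(t)/S_ult = 62.4/85.7 = 0.7281.
U > 60%: T_v = 1.781 − 0.933·log₁₀(100 − 72.812) = 0.44273.
t = T_v·H_d²/c_v = 0.44273×7.8²/2.6 = 10.36 years.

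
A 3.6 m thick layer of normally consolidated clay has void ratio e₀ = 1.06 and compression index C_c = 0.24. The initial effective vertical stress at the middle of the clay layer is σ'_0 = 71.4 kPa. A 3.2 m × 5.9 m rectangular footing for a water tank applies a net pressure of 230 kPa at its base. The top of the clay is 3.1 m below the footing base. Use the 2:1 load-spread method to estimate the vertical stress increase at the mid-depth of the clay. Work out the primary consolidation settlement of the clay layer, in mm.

S_c ≈ 96.1 mm

Mid-depth of clay below the footing base: z = 3.1 + 3.6/2 = 4.9 m.
Stress increase at mid-clay by the 2:1 spreading method:
Δσ = qBL/((B+z)(L+z)) = 230×3.2×5.9/((3.2+4.9)(5.9+4.9)) = 49.639 kPa
Final effective stress: σ'_f = σ'_0 + Δσ = 71.4 + 49.639 = 121.04 kPa.
Normally consolidated clay, so the full stress increment lies on the virgin compression line:
S_c = C_c·H/(1+e₀)·log₁₀(σ'_f/σ'_0) = 0.24×3.6/(1+1.06)×log₁₀(121.04/71.4)
    = 0.41942 × 0.22923 = 0.09614 m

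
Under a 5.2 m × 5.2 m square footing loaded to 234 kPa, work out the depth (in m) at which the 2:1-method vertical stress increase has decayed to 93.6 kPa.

z ≈ 3.02 m

2:1 spreading — at depth z the loaded area has grown by z in each plan dimension:
qB²/(B+z)² = Δσ_z ⇒ z = B(√(q/Δσ_z) − 1) = 5.2×(√(234/93.6) − 1) = 3.022 m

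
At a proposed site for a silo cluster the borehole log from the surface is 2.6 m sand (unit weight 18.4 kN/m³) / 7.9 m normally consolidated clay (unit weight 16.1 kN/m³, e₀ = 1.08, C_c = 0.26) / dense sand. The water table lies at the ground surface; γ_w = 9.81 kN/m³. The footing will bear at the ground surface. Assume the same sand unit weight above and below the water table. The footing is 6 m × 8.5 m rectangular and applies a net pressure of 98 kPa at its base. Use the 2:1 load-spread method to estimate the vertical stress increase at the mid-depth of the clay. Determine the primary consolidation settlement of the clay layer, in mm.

Mid-depth of clay below the ground surface: z = 2.6 + 7.9/2 = 6.55 m.
Total vertical stress at mid-clay: σ_v = 18.4×2.6 + 16.1×3.95 = 111.44 kPa.
Pore pressure: u = 9.81×(6.55 − 0) = 64.255 kPa.
Initial effective stress: σ'_0 = σ_v − u = 111.44 − 64.255 = 47.185 kPa.
Stress increase at mid-clay by the 2:1 spreading method:
Δσ = qBL/((B+z)(L+z)) = 98×6×8.5/((6+6.55)(8.5+6.55)) = 26.462 kPa
Final effective stress: σ'_f = σ'_0 + Δσ = 47.185 + 26.462 = 73.647 kPa.
Normally consolidated clay, so the full stress increment lies on the virgin compression line:
S_c = C_c·H/(1+e₀)·log₁₀(σ'_f/σ'_0) = 0.26×7.9/(1+1.08)×log₁₀(73.647/47.185)
    = 0.9875 × 0.19335 = 0.1909 m

S_c ≈ 191 mm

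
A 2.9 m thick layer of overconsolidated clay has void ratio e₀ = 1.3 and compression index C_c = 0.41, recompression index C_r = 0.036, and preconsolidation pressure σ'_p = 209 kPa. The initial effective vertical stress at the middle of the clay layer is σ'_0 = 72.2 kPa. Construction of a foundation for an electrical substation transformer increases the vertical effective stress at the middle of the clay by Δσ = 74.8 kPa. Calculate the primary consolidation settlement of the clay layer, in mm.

Final effective stress: σ'_f = 72.2 + 74.8 = 147 kPa.
σ'_f = 147 ≤ σ'_p = 209 kPa, so the clay remains overconsolidated and only the recompression index applies:
S_c = C_r·H/(1+e₀)·log₁₀(σ'_f/σ'_0) = 0.036×2.9/2.3×log₁₀(147/72.2)
    = 0.045392 × 0.30878 = 0.01402 m

S_c ≈ 14 mm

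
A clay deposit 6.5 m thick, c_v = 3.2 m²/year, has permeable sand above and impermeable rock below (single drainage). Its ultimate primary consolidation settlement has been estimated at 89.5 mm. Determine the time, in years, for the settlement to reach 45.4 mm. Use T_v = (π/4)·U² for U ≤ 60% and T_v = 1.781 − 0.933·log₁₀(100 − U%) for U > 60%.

Drainage path length: H_d = H = 6.5 m (single drainage).
U = S(t)/S_ult = 45.4/89.5 = 0.5073.
U ≤ 60%: T_v = (π/4)·U² = (π/4)×0.50726² = 0.20209.
t = T_v·H_d²/c_v = 0.20209×6.5²/3.2 = 2.668 years.

t ≈ 2.67 years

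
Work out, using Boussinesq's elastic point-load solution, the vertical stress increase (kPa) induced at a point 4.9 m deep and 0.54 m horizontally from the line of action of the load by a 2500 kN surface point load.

Boussinesq vertical stress below a point load on an elastic half-space:
Δσ_z = 3P/(2πz²) · [1 + (r/z)²]^(−5/2)
r/z = 0.54/4.9 = 0.1102; [1+(r/z)²]^(−5/2) = 0.97027.
Δσ_z = 3×2500/(2π×4.9²) × 0.97027 = 49.715 × 0.97027 = 48.24 kPa

Δσ_z ≈ 48.2 kPa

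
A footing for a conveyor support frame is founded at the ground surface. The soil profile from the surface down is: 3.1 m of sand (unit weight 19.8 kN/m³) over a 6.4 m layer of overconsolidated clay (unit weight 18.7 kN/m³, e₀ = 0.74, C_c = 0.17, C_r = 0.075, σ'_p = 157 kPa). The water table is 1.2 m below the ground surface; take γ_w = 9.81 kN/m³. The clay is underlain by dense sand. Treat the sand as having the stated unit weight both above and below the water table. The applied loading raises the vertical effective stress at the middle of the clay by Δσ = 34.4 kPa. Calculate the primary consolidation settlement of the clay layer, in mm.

Mid-depth of clay below the ground surface: z = 3.1 + 6.4/2 = 6.3 m.
Total vertical stress at mid-clay: σ_v = 19.8×3.1 + 18.7×3.2 = 121.22 kPa.
Pore pressure: u = 9.81×(6.3 − 1.2) = 50.031 kPa.
Initial effective stress: σ'_0 = σ_v − u = 121.22 − 50.031 = 71.189 kPa.
Final effective stress: σ'_f = 71.189 + 34.4 = 105.59 kPa.
σ'_f = 105.59 ≤ σ'_p = 157 kPa, so the clay remains overconsolidated and only the recompression index applies:
S_c = C_r·H/(1+e₀)·log₁₀(σ'_f/σ'_0) = 0.075×6.4/1.74×log₁₀(105.59/71.189)
    = 0.27586 × 0.17121 = 0.04723 m

S_c ≈ 47.2 mm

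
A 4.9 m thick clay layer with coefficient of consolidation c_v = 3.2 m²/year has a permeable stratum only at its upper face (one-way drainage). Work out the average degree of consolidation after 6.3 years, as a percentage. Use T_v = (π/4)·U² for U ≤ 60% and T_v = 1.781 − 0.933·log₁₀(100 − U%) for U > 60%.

Drainage path length: H_d = H = 4.9 m (single drainage).
T_v = c_v·t/H_d² = 3.2×6.3/4.9² = 0.83965.
T_v = 0.83965 corresponds to the U > 60% branch:
U = 1 − 10^((1.781 − T_v)/0.933)/100 = 0.8979

U ≈ 89.8 %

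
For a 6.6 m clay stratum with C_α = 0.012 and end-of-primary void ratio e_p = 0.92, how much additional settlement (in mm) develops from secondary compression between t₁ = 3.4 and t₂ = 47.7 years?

Secondary compression: S_s = C_α·H/(1+e_p)·log₁₀(t₂/t₁)
S_s = 0.012×6.6/(1+0.92)×log₁₀(47.7/3.4)
    = 0.04125 × 1.147 = 0.04732 m

S_s ≈ 47.3 mm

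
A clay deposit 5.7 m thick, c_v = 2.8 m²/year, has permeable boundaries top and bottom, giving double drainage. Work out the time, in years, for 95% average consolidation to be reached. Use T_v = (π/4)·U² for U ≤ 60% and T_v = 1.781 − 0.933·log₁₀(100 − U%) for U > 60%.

Drainage path length: H_d = H/2 = 2.85 m (double drainage).
U > 60%: T_v = 1.781 − 0.933·log₁₀(100 − 95) = 1.1289.
t = T_v·H_d²/c_v = 1.1289×2.85²/2.8 = 3.275 years.

t ≈ 3.27 years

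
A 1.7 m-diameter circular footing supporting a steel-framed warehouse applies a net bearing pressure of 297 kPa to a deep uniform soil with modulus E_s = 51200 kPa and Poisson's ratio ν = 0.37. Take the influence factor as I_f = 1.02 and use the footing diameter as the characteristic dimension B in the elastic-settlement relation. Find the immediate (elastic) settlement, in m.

Immediate (elastic) settlement: S_e = q·B·(1−ν²)/E_s · I_f.
S_e = 297 × 1.7 × (1 − 0.37²) / 51200 × 1.02
    = 297 × 1.7 × 0.8631 / 51200 × 1.02
    = 0.008682 m

S_e ≈ 0.00868 m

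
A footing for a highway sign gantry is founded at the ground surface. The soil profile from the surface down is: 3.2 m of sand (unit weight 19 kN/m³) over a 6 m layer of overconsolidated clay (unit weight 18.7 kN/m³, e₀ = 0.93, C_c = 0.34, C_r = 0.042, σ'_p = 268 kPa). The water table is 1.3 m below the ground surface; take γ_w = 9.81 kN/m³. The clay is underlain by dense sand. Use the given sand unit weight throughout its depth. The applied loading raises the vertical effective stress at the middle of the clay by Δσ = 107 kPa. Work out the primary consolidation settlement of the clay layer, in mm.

Mid-depth of clay below the ground surface: z = 3.2 + 6/2 = 6.2 m.
Total vertical stress at mid-clay: σ_v = 19×3.2 + 18.7×3 = 116.9 kPa.
Pore pressure: u = 9.81×(6.2 − 1.3) = 48.069 kPa.
Initial effective stress: σ'_0 = σ_v − u = 116.9 − 48.069 = 68.831 kPa.
Final effective stress: σ'_f = 68.831 + 107 = 175.83 kPa.
σ'_f = 175.83 ≤ σ'_p = 268 kPa, so the clay remains overconsolidated and only the recompression index applies:
S_c = C_r·H/(1+e₀)·log₁₀(σ'_f/σ'_0) = 0.042×6/1.93×log₁₀(175.83/68.831)
    = 0.13057 × 0.40731 = 0.05318 m

S_c ≈ 53.2 mm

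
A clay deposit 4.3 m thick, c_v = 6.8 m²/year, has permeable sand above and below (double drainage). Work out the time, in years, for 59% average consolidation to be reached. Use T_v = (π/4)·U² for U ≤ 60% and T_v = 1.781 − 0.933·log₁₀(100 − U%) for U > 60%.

t ≈ 0.186 years

Drainage path length: H_d = H/2 = 2.15 m (double drainage).
U ≤ 60%: T_v = (π/4)·U² = (π/4)×0.59² = 0.2734.
t = T_v·H_d²/c_v = 0.2734×2.15²/6.8 = 0.1859 years.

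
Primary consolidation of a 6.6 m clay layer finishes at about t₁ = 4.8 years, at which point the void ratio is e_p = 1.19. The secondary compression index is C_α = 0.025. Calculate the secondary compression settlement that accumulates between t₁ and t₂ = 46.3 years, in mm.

Secondary compression: S_s = C_α·H/(1+e_p)·log₁₀(t₂/t₁)
S_s = 0.025×6.6/(1+1.19)×log₁₀(46.3/4.8)
    = 0.07534 × 0.9843 = 0.07416 m

S_s ≈ 74.2 mm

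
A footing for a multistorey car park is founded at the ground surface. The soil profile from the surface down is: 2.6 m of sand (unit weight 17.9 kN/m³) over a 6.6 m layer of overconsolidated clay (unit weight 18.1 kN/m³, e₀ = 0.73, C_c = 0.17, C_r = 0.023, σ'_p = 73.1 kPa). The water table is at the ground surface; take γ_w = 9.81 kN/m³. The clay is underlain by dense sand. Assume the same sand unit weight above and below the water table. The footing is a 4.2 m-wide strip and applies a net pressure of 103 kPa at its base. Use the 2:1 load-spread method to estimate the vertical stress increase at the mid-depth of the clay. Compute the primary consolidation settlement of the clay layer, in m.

Mid-depth of clay below the ground surface: z = 2.6 + 6.6/2 = 5.9 m.
Total vertical stress at mid-clay: σ_v = 17.9×2.6 + 18.1×3.3 = 106.27 kPa.
Pore pressure: u = 9.81×(5.9 − 0) = 57.879 kPa.
Initial effective stress: σ'_0 = σ_v − u = 106.27 − 57.879 = 48.391 kPa.
Stress increase at mid-clay by the 2:1 spreading method:
Δσ = qB/(B+z) = 103×4.2/(4.2+5.9) = 42.832 kPa
Final effective stress: σ'_f = 48.391 + 42.832 = 91.223 kPa.
σ'_f = 91.223 > σ'_p = 73.1 kPa, so the stress path crosses the preconsolidation pressure — recompression up to σ'_p, then virgin compression beyond:
S_c = H/(1+e₀)·[C_r·log₁₀(σ'_p/σ'_0) + C_c·log₁₀(σ'_f/σ'_p)]
    = 6.6/1.73 × [0.023×log₁₀(73.1/48.391) + 0.17×log₁₀(91.223/73.1)]
    = 3.815 × [0.0041205 + 0.016352] = 0.0781 m

S_c ≈ 0.0781 m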